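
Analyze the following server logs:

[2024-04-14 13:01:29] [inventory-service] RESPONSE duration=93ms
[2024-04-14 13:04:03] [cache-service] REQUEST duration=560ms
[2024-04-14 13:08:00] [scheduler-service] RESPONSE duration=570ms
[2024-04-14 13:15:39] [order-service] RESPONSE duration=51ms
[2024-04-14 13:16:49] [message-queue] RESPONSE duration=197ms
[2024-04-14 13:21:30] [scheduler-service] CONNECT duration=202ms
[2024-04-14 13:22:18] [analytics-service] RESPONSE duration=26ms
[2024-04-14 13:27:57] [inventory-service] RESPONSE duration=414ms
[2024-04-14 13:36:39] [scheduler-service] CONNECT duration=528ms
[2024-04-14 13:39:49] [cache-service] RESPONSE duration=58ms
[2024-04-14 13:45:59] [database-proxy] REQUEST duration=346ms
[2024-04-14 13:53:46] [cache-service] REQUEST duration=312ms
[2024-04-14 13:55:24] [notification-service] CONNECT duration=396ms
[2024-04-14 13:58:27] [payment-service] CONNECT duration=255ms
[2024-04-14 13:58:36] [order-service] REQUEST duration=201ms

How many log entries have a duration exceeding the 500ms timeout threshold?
3

To count timeouts:

1. Threshold: 500ms
2. Extract duration from each log entry
3. Count entries where duration > 500
4. Timeout count: 3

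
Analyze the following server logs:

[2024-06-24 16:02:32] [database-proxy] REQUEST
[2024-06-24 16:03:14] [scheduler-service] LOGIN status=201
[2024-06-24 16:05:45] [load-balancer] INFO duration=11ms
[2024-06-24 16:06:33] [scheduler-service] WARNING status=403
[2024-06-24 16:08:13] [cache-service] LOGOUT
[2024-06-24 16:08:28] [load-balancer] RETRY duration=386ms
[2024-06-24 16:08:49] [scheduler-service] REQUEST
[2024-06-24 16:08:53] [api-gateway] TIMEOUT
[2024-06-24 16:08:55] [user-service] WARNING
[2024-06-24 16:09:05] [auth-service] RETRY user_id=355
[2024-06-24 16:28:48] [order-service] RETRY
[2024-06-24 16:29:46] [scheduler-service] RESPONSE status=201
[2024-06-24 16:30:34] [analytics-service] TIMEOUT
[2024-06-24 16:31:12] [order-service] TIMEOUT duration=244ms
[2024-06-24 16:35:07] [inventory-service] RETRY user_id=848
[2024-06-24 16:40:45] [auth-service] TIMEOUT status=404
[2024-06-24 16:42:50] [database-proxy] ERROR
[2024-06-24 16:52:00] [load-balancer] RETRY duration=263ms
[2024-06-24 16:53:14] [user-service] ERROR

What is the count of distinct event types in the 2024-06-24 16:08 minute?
5

To count unique event types:

1. Filter events in the minute starting at 2024-06-24 16:08
2. Extract event types from matching entries
3. Count unique types: 5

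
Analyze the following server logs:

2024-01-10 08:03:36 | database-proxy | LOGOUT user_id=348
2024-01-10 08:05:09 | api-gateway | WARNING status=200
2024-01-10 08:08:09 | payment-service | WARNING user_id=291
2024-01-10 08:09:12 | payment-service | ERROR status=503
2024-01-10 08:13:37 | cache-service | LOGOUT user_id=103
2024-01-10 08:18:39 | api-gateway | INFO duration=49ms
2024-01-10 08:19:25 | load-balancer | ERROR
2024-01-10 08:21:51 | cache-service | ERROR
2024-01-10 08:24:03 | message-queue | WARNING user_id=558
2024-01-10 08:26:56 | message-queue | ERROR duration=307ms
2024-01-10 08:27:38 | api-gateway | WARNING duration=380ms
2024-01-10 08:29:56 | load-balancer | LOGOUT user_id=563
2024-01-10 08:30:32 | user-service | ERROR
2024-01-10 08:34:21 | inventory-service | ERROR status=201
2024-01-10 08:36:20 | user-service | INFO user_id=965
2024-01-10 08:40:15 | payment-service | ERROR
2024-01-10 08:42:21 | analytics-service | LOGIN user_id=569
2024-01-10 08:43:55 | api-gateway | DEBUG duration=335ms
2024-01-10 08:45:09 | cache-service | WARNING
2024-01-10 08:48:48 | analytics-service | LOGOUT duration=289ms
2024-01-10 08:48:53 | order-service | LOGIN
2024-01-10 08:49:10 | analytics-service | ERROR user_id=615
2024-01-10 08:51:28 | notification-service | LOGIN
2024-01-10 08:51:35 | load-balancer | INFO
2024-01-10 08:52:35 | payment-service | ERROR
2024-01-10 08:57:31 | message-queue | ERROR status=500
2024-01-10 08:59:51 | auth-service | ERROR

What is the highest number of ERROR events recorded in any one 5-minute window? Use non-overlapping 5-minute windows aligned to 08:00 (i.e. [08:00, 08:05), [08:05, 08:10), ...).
2

To find the burst window:

1. Divide the log period into non-overlapping 5-minute windows starting at 08:00
2. Count ERROR events in each window
3. Find the window with maximum count
4. Maximum events in a window: 2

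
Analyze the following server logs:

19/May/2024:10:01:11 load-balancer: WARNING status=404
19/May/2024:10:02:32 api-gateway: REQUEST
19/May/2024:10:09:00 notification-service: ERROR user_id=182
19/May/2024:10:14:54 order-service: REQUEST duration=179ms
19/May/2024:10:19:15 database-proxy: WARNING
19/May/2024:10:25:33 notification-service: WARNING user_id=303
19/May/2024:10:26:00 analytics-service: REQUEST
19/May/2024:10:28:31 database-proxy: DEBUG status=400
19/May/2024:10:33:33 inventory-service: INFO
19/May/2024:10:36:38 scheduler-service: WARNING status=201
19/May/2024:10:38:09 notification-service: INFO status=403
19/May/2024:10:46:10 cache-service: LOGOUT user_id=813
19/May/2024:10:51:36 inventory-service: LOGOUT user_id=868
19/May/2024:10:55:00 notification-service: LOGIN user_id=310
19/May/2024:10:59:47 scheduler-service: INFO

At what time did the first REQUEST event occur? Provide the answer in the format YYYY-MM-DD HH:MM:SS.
2024-05-19 10:02:32

To find the first event:

1. Filter for all REQUEST events
2. Sort by timestamp
3. Select the first one
4. Timestamp: 2024-05-19 10:02:32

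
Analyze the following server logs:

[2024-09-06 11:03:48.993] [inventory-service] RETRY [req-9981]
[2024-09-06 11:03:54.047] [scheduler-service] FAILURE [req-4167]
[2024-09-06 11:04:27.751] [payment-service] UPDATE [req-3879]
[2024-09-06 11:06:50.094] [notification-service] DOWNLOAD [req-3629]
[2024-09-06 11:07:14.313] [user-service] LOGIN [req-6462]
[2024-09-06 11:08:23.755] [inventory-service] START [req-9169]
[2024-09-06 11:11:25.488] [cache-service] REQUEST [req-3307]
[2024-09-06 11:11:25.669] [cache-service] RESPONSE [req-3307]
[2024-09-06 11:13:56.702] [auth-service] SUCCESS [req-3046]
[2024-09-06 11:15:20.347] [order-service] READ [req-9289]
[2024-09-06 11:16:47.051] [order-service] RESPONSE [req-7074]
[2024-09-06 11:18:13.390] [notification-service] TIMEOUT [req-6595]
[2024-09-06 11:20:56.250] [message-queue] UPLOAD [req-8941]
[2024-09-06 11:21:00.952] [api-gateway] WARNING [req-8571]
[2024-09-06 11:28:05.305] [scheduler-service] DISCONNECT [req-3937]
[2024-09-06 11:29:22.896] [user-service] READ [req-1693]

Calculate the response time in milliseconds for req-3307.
181

To calculate latency:

1. Find REQUEST with id req-3307: 2024-09-06 11:11:25.488
2. Find RESPONSE with id req-3307: 2024-09-06 11:11:25.669
3. Latency: 2024-09-06 11:11:25.669 - 2024-09-06 11:11:25.488 = 181ms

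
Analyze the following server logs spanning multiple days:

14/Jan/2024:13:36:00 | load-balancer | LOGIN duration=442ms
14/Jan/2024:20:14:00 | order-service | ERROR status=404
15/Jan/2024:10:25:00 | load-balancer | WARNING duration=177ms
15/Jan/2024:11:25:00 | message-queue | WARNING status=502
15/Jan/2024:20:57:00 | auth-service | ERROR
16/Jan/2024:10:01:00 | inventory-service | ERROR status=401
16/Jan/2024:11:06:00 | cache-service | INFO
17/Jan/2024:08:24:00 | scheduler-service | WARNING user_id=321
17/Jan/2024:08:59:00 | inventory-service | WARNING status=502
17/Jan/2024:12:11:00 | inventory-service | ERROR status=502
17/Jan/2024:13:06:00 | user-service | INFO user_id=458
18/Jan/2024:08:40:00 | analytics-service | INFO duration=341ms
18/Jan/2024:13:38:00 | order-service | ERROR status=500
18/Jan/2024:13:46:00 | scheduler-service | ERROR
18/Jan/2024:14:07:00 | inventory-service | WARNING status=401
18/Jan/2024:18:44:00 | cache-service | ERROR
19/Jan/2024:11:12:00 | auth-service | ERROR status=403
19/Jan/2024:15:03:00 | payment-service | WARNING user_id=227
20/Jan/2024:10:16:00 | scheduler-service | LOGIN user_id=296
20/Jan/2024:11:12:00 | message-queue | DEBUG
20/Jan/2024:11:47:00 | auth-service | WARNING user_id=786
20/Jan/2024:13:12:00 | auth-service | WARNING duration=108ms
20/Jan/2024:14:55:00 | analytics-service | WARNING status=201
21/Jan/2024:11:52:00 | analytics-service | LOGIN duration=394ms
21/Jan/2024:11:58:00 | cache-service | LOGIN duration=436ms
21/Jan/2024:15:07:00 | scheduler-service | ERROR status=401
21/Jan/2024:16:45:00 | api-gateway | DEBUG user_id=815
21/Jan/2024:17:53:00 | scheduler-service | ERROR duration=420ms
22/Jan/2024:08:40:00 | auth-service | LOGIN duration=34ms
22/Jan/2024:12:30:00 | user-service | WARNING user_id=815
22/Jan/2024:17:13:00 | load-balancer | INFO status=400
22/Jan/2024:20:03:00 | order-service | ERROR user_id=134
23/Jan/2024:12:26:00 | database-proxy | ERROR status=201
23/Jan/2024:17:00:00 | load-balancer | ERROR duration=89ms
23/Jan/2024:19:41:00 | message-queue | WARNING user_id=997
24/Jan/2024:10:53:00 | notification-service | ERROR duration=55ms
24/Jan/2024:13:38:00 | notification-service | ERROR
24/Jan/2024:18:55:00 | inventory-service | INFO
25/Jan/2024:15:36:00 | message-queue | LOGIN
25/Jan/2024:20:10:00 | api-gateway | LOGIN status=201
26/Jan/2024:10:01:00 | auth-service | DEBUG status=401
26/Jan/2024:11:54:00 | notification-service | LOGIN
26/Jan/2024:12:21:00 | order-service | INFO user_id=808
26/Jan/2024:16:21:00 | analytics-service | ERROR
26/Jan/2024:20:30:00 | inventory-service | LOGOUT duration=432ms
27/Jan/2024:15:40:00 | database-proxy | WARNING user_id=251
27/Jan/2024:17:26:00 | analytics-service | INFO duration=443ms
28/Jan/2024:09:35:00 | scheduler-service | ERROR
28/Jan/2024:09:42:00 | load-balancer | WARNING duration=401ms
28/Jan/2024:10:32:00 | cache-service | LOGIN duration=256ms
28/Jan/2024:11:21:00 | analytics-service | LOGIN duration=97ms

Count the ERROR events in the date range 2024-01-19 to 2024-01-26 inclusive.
9

To filter by date range:

1. Date range: 2024-01-19 through 2024-01-26, both dates inclusive
2. Filter for ERROR events whose date falls in this range
3. Count matching events: 9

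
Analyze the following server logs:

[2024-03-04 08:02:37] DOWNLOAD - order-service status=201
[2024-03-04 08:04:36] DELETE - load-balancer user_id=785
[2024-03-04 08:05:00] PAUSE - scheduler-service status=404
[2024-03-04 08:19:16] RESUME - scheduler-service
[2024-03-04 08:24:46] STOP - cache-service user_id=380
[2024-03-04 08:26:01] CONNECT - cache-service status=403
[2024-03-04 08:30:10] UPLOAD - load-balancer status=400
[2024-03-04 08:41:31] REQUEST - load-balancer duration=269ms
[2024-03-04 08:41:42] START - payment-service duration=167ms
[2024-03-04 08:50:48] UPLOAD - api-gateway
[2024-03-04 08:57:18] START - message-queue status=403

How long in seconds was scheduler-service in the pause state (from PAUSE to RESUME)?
856

To calculate state duration:

1. Find PAUSE event for scheduler-service: 2024-03-04 08:05:00
2. Find RESUME event for scheduler-service: 2024-03-04 08:19:16
3. Calculate duration: 2024-03-04 08:19:16 - 2024-03-04 08:05:00 = 856 seconds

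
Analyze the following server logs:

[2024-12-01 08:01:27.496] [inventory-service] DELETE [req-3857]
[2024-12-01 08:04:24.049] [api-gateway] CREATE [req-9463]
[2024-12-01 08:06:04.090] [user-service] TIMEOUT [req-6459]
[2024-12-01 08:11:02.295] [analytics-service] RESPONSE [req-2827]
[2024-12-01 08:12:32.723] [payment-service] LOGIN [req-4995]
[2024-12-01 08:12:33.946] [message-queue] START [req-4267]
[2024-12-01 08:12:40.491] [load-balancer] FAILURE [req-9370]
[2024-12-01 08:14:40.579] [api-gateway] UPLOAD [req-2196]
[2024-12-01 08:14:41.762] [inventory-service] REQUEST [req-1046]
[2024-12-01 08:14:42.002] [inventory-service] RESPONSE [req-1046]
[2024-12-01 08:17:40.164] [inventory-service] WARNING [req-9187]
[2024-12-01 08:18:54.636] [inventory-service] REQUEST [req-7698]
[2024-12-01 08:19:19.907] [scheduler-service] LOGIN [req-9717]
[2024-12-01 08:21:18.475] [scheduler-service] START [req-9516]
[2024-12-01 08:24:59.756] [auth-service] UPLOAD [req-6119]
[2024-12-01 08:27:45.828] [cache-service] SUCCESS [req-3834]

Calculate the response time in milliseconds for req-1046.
240

To calculate latency:

1. Find REQUEST with id req-1046: 2024-12-01 08:14:41.762
2. Find RESPONSE with id req-1046: 2024-12-01 08:14:42.002
3. Latency: 2024-12-01 08:14:42.002 - 2024-12-01 08:14:41.762 = 240ms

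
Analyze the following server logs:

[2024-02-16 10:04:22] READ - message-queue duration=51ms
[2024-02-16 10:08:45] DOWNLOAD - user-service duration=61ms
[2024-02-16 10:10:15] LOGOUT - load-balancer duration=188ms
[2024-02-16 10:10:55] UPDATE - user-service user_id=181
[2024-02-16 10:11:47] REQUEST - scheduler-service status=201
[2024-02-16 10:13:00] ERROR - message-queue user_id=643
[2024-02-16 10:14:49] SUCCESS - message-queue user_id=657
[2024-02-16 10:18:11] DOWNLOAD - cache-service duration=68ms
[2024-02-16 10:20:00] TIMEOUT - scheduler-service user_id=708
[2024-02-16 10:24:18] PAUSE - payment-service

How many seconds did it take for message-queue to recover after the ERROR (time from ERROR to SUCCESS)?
109

To calculate recovery time:

1. Find ERROR event for message-queue: 2024-02-16 10:13:00
2. Find next SUCCESS event for message-queue: 2024-02-16 10:14:49
3. Recovery time: 2024-02-16 10:14:49 - 2024-02-16 10:13:00 = 109 seconds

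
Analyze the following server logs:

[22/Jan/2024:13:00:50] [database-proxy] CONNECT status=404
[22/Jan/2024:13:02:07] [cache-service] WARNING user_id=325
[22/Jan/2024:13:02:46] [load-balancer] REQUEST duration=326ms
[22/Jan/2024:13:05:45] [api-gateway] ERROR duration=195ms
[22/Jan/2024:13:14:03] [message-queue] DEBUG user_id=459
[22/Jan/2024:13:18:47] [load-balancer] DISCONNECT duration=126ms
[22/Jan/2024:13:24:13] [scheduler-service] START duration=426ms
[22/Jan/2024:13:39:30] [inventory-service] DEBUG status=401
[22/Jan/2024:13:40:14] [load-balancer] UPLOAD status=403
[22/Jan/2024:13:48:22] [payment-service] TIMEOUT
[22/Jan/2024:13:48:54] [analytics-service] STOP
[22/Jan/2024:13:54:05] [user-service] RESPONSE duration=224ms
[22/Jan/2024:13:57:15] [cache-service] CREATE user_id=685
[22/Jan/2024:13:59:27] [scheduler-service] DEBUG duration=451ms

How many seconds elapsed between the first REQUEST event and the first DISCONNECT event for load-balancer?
961

To find the time between events:

1. Locate the first REQUEST event for load-balancer: 22/Jan/2024:13:02:46
2. Locate the first DISCONNECT event for load-balancer: 22/Jan/2024:13:18:47
3. Calculate the difference: 22/Jan/2024:13:18:47 - 22/Jan/2024:13:02:46 = 961 seconds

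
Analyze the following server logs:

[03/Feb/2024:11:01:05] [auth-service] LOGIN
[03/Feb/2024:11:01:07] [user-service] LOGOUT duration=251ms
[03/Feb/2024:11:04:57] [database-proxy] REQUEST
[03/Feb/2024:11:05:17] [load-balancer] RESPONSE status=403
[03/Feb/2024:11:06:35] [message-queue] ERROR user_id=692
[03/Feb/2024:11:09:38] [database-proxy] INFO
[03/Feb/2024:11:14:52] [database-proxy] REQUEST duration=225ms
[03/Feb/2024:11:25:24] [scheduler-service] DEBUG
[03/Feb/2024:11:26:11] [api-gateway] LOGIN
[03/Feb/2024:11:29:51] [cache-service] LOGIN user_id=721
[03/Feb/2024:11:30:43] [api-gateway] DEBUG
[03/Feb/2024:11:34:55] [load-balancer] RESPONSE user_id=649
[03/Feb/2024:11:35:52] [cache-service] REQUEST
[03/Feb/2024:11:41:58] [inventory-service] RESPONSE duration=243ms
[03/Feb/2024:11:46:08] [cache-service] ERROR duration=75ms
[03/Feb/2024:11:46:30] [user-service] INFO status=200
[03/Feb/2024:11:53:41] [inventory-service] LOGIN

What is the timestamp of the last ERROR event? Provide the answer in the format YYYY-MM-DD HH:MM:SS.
2024-02-03 11:46:08

To find the last event:

1. Filter for all ERROR events
2. Sort by timestamp
3. Select the last one
4. Timestamp: 2024-02-03 11:46:08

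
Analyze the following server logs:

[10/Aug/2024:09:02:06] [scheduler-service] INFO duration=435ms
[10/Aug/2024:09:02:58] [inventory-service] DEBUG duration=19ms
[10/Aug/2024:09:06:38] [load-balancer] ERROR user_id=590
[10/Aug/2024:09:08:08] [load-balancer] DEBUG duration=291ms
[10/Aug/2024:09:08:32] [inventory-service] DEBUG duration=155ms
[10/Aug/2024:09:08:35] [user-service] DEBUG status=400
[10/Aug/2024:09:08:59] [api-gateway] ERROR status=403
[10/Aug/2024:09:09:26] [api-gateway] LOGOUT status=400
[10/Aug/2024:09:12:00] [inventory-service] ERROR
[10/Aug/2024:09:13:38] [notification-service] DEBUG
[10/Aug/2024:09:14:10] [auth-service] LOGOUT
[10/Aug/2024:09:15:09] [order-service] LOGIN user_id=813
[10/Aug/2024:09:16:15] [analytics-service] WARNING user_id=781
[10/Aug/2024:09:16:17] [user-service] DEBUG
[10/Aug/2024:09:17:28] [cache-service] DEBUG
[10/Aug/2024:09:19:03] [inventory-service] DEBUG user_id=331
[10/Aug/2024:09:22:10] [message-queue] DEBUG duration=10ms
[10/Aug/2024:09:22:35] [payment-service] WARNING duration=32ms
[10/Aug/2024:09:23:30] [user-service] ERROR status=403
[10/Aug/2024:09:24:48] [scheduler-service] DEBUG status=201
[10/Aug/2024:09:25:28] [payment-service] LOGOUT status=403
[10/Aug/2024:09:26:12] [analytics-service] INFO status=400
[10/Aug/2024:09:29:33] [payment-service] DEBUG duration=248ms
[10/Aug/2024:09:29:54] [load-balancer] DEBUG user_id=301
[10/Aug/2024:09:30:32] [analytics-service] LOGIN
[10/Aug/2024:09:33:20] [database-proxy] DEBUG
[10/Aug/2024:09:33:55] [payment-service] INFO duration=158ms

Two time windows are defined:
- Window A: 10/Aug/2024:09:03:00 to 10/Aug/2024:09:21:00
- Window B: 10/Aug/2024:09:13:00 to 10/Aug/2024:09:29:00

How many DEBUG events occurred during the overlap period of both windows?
4

To find overlap events:

1. Window A: 10/Aug/2024:09:03:00 to 10/Aug/2024:09:21:00
2. Window B: 10/Aug/2024:09:13:00 to 10/Aug/2024:09:29:00
3. Overlap period: 10/Aug/2024:09:13:00 to 10/Aug/2024:09:21:00
4. Count DEBUG events in overlap: 4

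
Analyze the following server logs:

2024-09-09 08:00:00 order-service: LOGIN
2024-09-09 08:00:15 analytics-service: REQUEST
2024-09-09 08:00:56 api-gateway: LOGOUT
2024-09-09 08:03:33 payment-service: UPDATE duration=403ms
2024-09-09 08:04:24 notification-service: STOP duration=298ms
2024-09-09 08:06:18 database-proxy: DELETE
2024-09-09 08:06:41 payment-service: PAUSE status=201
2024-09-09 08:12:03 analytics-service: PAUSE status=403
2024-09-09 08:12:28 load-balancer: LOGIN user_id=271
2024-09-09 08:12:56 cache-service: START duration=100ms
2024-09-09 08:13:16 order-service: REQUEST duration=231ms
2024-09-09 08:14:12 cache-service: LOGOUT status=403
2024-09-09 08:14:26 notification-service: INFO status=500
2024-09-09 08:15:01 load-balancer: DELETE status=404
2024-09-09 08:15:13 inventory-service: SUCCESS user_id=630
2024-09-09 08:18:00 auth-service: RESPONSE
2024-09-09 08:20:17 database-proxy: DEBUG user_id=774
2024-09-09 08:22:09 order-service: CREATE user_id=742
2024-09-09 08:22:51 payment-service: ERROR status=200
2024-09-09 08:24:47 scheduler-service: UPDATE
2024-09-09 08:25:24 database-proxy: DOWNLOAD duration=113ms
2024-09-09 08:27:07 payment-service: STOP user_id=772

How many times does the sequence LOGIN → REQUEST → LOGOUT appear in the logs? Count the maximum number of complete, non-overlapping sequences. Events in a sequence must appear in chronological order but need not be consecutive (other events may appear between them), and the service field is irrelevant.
2

To count sequences:

1. Look for pattern: LOGIN → REQUEST → LOGOUT
2. Greedily scan the log in chronological order, matching each sequence element in turn (ignoring service)
3. Each time the full pattern completes, increment the count and restart matching from the next event
4. Complete non-overlapping sequences found: 2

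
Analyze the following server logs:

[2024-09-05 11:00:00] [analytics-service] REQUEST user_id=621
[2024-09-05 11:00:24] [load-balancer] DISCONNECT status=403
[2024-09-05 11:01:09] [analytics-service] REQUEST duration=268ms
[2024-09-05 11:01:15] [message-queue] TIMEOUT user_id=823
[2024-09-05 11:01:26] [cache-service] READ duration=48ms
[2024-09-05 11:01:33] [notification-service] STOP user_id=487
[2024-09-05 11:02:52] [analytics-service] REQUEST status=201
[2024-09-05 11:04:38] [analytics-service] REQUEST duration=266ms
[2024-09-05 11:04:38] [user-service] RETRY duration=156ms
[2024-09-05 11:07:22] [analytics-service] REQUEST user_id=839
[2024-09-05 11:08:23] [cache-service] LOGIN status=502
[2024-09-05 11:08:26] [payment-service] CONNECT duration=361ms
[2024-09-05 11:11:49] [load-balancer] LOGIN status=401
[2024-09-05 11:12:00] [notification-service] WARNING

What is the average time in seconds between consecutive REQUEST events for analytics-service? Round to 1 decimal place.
110.5

To calculate average interval:

1. Find all REQUEST events for analytics-service in order
2. Calculate time gaps between consecutive events
3. Compute mean of gaps: 442 / 4 = 110.5 seconds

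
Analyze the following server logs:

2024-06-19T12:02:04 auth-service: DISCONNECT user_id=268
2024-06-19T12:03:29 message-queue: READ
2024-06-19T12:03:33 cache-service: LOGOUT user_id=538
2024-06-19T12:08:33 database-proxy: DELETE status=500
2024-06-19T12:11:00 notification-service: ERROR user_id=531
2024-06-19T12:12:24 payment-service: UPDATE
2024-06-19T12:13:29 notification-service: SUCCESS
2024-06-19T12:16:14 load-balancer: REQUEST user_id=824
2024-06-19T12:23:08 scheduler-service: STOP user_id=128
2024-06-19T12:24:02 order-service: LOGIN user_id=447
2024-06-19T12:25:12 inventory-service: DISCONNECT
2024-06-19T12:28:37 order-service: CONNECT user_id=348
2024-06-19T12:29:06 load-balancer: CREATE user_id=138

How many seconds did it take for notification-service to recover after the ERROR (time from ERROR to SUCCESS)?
149

To calculate recovery time:

1. Find ERROR event for notification-service: 2024-06-19T12:11:00
2. Find next SUCCESS event for notification-service: 2024-06-19T12:13:29
3. Recovery time: 2024-06-19T12:13:29 - 2024-06-19T12:11:00 = 149 seconds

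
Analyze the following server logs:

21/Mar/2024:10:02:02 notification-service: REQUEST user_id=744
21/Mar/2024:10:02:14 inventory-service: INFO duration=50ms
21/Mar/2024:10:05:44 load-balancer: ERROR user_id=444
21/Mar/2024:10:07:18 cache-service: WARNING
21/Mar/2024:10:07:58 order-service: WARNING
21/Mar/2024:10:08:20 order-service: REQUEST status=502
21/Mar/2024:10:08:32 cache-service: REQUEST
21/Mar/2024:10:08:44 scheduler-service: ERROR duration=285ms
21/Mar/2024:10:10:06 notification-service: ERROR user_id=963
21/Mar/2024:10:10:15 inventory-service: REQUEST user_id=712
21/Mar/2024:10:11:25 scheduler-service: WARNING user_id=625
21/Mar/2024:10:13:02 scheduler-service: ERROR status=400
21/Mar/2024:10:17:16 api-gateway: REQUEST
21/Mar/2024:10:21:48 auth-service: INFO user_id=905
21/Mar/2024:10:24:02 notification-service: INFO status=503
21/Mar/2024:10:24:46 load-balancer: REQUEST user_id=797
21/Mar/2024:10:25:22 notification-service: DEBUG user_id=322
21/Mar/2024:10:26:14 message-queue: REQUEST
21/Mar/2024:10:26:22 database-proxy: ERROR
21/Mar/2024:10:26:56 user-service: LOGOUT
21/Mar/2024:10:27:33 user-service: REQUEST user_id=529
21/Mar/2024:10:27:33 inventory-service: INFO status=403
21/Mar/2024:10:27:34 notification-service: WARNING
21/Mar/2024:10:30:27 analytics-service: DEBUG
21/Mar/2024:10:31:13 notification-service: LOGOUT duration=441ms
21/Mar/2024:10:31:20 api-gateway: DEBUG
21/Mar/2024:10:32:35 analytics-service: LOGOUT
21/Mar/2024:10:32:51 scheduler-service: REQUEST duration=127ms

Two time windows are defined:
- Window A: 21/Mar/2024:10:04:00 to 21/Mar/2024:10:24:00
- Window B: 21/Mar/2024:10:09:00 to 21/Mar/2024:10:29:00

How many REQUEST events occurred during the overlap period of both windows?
2

To find overlap events:

1. Window A: 21/Mar/2024:10:04:00 to 21/Mar/2024:10:24:00
2. Window B: 21/Mar/2024:10:09:00 to 21/Mar/2024:10:29:00
3. Overlap period: 21/Mar/2024:10:09:00 to 21/Mar/2024:10:24:00
4. Count REQUEST events in overlap: 2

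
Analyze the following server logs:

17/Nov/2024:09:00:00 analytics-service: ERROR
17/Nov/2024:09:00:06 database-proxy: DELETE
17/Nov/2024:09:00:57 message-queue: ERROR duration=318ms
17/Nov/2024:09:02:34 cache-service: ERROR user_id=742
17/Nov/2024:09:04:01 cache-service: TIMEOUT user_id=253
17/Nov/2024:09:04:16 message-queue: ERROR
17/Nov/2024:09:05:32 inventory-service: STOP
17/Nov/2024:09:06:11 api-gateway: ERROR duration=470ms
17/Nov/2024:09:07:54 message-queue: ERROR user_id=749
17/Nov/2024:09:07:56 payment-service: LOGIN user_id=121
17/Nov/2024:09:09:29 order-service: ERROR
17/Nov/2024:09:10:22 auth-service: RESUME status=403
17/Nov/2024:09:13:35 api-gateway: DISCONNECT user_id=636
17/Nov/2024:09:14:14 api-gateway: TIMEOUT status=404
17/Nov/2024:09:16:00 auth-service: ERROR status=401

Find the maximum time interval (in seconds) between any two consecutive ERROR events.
391

To find the longest gap:

1. Extract all ERROR events in chronological order
2. Calculate time differences between consecutive events
3. Find the maximum difference
4. Longest gap: 391 seconds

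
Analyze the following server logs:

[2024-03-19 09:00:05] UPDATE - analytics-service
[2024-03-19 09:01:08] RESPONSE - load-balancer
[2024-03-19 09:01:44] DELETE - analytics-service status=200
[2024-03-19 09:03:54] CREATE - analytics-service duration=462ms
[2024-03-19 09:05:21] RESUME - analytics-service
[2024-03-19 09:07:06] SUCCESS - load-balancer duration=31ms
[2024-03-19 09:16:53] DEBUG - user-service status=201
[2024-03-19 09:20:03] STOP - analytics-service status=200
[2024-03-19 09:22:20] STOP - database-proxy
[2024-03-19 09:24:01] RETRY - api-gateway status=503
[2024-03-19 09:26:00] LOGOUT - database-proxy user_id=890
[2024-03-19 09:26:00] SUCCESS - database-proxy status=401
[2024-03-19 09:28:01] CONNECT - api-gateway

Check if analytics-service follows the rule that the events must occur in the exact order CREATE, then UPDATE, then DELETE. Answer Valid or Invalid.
Invalid

To validate ordering:

1. Required order: CREATE → UPDATE → DELETE
2. Rule: the events must occur in the exact order CREATE, then UPDATE, then DELETE
3. Check actual order of events for analytics-service
4. Result: Invalid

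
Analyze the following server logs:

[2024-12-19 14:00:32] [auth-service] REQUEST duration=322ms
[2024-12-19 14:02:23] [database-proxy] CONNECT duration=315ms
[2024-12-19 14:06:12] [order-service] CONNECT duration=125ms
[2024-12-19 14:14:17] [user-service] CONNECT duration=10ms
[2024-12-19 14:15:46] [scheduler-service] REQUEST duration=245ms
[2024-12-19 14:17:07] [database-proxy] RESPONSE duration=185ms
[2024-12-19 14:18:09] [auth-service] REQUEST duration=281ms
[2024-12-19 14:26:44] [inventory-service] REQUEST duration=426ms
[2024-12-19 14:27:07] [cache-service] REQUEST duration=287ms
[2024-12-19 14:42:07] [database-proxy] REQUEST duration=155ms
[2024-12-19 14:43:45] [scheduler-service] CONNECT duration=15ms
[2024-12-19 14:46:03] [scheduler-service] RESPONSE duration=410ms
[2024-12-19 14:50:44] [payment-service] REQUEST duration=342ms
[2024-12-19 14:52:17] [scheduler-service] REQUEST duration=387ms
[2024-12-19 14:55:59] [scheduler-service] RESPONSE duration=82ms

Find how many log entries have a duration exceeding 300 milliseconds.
6

To count timeouts:

1. Threshold: 300ms
2. Extract duration from each log entry
3. Count entries where duration > 300
4. Timeout count: 6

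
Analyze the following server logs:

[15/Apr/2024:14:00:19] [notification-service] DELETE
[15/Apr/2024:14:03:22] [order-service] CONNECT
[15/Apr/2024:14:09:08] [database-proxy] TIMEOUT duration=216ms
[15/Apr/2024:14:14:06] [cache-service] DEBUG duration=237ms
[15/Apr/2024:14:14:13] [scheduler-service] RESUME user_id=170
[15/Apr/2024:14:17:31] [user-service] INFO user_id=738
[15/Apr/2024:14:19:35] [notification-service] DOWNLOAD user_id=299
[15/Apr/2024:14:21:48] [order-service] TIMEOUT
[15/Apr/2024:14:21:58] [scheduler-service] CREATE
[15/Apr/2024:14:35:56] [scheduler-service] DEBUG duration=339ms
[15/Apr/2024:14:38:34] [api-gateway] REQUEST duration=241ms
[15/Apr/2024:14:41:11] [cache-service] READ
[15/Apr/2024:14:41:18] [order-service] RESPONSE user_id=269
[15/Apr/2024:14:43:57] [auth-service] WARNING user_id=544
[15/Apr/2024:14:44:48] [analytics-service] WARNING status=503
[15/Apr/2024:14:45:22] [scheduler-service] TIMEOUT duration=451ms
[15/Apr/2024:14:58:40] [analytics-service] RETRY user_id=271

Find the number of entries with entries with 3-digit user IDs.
6

To find matching entries:

1. Pattern to match: entries with 3-digit user IDs
2. Scan each log entry for the pattern
3. Count matches: 6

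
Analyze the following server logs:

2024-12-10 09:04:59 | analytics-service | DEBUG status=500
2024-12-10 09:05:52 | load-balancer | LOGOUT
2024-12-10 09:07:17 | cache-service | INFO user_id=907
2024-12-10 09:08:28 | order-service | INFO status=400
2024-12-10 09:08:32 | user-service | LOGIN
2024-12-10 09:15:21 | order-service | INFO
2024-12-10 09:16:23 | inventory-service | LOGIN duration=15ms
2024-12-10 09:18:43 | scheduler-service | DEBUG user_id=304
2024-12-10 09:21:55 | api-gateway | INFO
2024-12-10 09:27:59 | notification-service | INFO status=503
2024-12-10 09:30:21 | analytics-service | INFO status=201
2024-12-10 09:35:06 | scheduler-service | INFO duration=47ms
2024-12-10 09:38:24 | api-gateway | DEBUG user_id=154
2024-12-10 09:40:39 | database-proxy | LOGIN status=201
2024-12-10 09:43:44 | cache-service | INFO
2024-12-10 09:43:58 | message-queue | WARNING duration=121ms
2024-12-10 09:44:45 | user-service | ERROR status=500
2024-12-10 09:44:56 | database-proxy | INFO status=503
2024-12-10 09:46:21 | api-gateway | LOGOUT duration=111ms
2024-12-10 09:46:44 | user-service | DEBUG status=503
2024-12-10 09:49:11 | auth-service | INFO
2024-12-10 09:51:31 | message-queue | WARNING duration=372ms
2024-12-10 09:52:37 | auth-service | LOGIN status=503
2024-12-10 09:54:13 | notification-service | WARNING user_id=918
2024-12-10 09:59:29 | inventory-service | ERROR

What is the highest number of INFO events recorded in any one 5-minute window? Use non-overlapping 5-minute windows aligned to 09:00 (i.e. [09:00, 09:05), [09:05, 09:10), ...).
2

To find the burst window:

1. Divide the log period into non-overlapping 5-minute windows starting at 09:00
2. Count INFO events in each window
3. Find the window with maximum count
4. Maximum events in a window: 2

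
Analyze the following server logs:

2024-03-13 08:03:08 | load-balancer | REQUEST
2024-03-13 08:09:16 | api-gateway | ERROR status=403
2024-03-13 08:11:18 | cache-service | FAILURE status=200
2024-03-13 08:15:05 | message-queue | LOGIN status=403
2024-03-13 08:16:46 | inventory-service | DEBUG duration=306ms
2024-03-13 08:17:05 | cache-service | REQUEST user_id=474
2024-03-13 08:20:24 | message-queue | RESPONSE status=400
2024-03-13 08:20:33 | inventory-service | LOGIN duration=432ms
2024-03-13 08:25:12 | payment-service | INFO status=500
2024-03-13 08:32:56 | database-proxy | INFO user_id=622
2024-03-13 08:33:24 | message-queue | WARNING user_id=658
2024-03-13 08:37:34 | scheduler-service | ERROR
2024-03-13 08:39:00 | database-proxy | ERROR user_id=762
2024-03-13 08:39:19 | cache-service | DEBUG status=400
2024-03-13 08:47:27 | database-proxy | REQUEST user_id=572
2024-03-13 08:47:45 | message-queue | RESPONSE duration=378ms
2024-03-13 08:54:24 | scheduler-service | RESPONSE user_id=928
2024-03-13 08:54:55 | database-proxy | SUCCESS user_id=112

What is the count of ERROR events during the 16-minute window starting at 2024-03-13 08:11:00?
0

To count events in the time window:

1. Window boundaries: 2024-03-13 08:11:00 to 2024-03-13 08:27:00
2. Filter for ERROR events within this window
3. Count matching events: 0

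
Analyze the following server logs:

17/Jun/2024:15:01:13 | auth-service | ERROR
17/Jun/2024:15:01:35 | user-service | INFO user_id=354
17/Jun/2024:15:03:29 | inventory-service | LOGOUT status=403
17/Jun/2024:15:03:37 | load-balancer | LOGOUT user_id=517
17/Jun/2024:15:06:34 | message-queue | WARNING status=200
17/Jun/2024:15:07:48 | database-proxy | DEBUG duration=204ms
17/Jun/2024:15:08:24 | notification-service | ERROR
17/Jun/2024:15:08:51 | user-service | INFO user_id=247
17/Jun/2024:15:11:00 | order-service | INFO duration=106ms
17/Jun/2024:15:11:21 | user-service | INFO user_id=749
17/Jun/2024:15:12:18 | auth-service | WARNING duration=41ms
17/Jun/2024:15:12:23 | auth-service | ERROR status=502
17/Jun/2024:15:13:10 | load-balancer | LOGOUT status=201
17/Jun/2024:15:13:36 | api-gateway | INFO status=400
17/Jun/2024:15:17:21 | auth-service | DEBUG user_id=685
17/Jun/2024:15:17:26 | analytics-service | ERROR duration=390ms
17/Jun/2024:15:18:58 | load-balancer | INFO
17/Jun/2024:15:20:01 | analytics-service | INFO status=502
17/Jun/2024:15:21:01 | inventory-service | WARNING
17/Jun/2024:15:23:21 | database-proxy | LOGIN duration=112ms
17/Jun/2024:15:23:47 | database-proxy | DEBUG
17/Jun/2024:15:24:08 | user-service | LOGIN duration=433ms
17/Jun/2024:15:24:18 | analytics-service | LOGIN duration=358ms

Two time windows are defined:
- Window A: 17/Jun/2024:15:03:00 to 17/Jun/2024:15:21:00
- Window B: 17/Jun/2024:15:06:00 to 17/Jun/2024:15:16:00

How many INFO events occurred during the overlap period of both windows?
4

To find overlap events:

1. Window A: 17/Jun/2024:15:03:00 to 17/Jun/2024:15:21:00
2. Window B: 17/Jun/2024:15:06:00 to 17/Jun/2024:15:16:00
3. Overlap period: 17/Jun/2024:15:06:00 to 17/Jun/2024:15:16:00
4. Count INFO events in overlap: 4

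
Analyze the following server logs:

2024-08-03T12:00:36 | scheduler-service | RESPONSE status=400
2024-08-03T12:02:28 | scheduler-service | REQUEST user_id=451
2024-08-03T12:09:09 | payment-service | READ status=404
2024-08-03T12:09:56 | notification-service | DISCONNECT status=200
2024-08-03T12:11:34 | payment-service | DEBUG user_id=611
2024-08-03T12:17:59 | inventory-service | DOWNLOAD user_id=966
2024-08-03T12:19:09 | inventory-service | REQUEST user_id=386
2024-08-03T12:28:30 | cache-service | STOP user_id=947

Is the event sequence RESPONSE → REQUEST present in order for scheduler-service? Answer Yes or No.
Yes

To verify sequence order:

1. Find all events in sequence RESPONSE → REQUEST for scheduler-service
2. Extract their timestamps
3. Check if timestamps are in ascending order
4. Result: Yes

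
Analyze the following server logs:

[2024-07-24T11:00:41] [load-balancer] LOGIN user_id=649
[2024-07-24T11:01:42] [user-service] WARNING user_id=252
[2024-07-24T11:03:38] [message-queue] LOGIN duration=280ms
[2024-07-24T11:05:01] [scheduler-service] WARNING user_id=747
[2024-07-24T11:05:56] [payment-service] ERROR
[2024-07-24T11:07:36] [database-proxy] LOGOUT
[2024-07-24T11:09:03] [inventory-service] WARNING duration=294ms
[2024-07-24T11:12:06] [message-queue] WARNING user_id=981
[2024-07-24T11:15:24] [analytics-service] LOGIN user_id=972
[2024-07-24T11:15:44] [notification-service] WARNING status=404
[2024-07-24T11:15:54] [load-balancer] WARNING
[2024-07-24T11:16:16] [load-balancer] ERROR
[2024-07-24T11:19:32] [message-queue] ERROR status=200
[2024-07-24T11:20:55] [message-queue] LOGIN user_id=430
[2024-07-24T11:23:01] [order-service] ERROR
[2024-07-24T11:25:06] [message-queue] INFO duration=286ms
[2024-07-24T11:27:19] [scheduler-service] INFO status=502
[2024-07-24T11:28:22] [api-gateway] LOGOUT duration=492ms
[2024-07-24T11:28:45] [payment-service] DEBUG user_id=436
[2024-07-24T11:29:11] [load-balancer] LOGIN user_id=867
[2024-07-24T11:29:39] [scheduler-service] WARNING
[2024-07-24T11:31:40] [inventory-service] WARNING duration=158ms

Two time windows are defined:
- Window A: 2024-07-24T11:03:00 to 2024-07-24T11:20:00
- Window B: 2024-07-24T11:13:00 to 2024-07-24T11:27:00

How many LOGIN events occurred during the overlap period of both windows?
1

To find overlap events:

1. Window A: 2024-07-24T11:03:00 to 2024-07-24T11:20:00
2. Window B: 2024-07-24T11:13:00 to 2024-07-24T11:27:00
3. Overlap period: 2024-07-24T11:13:00 to 2024-07-24T11:20:00
4. Count LOGIN events in overlap: 1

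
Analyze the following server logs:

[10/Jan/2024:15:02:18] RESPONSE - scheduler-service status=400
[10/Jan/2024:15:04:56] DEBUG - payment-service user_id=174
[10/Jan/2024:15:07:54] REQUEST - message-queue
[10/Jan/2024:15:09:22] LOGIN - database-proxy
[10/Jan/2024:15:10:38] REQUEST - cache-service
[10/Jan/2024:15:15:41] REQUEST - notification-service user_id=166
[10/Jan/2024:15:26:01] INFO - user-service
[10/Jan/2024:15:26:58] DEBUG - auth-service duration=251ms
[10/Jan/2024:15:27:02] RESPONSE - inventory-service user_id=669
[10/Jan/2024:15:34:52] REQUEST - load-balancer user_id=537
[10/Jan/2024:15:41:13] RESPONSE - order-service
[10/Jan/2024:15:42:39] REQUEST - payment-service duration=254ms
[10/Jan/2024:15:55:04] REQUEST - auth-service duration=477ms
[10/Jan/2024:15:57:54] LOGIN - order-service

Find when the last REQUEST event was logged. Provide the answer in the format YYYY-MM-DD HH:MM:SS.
2024-01-10 15:55:04

To find the last event:

1. Filter for all REQUEST events
2. Sort by timestamp
3. Select the last one
4. Timestamp: 2024-01-10 15:55:04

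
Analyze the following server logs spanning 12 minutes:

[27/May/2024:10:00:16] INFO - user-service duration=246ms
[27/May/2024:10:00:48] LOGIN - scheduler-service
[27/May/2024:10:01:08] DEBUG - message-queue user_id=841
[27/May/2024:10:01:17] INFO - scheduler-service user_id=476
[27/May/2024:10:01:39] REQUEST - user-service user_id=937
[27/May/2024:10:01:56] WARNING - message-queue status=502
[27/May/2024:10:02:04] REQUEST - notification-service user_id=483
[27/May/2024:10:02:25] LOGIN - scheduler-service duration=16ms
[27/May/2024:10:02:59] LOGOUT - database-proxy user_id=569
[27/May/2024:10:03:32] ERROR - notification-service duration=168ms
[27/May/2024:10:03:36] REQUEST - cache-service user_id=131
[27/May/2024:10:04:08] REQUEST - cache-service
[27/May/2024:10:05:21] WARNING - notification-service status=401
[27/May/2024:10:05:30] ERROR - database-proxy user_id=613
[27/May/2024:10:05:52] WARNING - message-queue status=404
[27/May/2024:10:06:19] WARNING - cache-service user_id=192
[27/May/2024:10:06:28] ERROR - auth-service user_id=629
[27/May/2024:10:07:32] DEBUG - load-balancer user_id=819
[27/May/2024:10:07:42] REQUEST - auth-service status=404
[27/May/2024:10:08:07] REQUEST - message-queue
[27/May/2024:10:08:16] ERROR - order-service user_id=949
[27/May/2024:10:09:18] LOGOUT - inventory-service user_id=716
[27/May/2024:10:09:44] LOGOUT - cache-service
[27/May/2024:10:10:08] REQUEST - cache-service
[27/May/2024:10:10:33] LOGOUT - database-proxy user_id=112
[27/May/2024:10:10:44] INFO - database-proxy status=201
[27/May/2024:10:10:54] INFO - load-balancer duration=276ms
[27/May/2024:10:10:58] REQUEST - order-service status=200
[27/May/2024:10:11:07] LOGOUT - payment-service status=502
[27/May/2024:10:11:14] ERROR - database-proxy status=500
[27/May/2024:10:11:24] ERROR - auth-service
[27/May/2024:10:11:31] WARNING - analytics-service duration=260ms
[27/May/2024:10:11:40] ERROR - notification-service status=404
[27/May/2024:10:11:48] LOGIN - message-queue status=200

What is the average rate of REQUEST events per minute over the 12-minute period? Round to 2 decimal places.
0.67

To calculate the rate:

1. Count total REQUEST events: 8
2. Total time period: 12 minutes
3. Rate = 8 / 12 = 0.67 events per minute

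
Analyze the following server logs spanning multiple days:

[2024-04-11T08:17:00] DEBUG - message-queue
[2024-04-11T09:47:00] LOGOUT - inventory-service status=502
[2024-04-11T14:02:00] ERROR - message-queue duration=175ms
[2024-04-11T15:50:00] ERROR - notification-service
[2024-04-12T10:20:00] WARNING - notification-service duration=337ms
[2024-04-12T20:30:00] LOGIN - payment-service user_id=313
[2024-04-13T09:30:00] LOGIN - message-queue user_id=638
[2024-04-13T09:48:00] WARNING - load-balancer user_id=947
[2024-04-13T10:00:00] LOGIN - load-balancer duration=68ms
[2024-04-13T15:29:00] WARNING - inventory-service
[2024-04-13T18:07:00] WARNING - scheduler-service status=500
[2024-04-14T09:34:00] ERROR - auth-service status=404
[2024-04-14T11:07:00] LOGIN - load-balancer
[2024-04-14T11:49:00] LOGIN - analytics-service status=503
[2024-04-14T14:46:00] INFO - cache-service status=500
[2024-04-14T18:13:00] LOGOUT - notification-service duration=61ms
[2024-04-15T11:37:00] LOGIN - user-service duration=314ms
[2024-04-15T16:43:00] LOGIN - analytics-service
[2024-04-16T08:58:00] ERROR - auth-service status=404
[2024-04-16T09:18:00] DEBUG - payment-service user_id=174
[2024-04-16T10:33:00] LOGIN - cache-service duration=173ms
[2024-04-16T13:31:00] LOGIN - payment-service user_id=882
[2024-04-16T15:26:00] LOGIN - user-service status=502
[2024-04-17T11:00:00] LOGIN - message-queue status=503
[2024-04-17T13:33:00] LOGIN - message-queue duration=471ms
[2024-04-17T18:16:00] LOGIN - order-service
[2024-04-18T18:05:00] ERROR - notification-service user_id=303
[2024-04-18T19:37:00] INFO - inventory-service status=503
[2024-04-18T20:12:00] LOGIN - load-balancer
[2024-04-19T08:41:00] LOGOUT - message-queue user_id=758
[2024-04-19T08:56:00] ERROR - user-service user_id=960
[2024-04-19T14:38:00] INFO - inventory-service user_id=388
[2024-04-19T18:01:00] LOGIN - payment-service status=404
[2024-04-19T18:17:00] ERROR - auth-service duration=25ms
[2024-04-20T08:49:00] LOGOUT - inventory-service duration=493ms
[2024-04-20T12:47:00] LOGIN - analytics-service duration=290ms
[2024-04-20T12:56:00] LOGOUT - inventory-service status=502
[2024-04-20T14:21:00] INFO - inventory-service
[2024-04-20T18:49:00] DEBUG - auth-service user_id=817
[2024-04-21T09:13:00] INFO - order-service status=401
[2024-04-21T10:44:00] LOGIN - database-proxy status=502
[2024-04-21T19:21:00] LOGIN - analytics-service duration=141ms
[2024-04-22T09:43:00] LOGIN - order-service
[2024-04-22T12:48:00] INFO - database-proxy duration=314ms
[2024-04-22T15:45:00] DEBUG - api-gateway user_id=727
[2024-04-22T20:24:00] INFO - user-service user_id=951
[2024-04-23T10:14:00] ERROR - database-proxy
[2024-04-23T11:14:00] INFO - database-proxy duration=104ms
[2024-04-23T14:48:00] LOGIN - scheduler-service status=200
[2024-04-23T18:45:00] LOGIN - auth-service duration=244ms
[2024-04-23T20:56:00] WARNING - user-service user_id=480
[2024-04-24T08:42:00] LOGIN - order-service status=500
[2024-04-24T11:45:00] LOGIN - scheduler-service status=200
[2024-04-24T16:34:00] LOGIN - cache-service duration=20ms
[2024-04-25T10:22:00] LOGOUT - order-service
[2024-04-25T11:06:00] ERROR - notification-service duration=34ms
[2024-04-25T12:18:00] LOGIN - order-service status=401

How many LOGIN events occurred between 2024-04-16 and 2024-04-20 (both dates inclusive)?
9

To filter by date range:

1. Date range: 2024-04-16 through 2024-04-20, both dates inclusive
2. Filter for LOGIN events whose date falls in this range
3. Count matching events: 9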